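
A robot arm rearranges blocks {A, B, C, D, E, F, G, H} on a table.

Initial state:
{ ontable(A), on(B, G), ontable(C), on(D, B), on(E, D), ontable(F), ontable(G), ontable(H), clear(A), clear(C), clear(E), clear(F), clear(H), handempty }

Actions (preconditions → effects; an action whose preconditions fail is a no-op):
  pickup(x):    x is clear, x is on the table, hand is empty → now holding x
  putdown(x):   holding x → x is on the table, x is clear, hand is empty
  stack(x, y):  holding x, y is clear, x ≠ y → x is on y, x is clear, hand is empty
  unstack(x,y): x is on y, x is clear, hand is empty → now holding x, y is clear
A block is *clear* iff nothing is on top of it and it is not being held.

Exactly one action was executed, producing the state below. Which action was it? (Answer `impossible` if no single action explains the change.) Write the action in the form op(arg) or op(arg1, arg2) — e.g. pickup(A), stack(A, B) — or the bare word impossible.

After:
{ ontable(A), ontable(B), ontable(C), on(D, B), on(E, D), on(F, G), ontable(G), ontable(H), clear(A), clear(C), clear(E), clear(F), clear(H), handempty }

impossible

target: towers=[A; B/D/E; C; G/F; H] holding=-
         pickup(A) → towers=[C; F; G/B/D/E; H] holding=A
     unstack(E, D) → towers=[A; C; F; G/B/D; H] holding=E
         pickup(H) → towers=[A; C; F; G/B/D/E] holding=H
         pickup(F) → towers=[A; C; G/B/D/E; H] holding=F
         pickup(C) → towers=[A; F; G/B/D/E; H] holding=C
none of the 5 applicable actions match → impossible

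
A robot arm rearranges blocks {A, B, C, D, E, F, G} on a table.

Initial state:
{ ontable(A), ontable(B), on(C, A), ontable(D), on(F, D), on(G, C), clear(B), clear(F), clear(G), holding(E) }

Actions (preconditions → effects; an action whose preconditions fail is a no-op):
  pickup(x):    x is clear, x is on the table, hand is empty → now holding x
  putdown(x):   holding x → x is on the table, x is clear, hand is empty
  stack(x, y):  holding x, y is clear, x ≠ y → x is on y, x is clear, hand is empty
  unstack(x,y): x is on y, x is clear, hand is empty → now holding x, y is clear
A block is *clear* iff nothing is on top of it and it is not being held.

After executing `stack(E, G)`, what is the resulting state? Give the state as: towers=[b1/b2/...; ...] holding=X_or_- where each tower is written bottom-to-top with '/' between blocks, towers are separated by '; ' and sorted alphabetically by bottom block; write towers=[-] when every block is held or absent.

before: towers=[A/C/G; B; D/F] holding=E
pre[stack(E, G)]: holding(E) ok, clear(G) ok, E≠G ok
all met → apply stack(E, G)
after:  towers=[A/C/G/E; B; D/F] holding=-

towers=[A/C/G/E; B; D/F] holding=-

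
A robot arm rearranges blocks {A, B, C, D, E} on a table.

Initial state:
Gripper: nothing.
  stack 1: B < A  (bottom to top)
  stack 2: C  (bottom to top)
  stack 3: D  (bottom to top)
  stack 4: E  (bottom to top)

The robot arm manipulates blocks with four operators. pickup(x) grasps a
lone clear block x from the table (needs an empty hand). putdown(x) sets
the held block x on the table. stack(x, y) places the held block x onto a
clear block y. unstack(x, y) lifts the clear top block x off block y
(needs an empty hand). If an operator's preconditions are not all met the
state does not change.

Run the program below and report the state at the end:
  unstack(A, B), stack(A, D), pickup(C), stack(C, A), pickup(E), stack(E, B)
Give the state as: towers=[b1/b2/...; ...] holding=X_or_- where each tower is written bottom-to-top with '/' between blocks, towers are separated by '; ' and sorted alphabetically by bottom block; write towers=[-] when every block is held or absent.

towers=[B/E; D/A/C] holding=-

step 1 (unstack(A, B)): towers=[B; C; D; E] holding=A
step 2 (stack(A, D)): towers=[B; C; D/A; E] holding=-
step 3 (pickup(C)): towers=[B; D/A; E] holding=C
step 4 (stack(C, A)): towers=[B; D/A/C; E] holding=-
step 5 (pickup(E)): towers=[B; D/A/C] holding=E
step 6 (stack(E, B)): towers=[B/E; D/A/C] holding=-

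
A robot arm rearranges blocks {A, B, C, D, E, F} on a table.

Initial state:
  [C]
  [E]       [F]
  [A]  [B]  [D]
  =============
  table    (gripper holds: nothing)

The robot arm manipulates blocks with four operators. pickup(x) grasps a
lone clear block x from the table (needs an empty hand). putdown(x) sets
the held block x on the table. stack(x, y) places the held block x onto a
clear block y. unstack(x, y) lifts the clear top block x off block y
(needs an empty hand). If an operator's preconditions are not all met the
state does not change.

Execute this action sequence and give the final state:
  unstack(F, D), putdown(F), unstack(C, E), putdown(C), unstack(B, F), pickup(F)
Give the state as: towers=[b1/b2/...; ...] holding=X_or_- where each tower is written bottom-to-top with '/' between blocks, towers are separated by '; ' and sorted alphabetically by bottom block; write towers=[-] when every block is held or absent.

towers=[A/E; B; C; D] holding=F

step 1 (unstack(F, D)): towers=[A/E/C; B; D] holding=F
step 2 (putdown(F)): towers=[A/E/C; B; D; F] holding=-
step 3 (unstack(C, E)): towers=[A/E; B; D; F] holding=C
step 4 (putdown(C)): towers=[A/E; B; C; D; F] holding=-
step 5 (unstack(B, F)) [no-op]: towers=[A/E; B; C; D; F] holding=-
step 6 (pickup(F)): towers=[A/E; B; C; D] holding=F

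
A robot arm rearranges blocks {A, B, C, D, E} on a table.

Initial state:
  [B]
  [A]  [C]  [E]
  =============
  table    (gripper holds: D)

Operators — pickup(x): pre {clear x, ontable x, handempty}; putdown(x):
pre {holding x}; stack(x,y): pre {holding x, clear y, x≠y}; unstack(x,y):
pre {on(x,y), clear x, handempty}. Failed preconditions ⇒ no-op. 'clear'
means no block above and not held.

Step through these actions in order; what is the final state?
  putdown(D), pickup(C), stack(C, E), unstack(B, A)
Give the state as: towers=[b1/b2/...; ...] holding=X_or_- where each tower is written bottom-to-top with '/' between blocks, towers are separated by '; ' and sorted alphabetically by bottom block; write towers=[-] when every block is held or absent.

step 1 (putdown(D)): towers=[A/B; C; D; E] holding=-
step 2 (pickup(C)): towers=[A/B; D; E] holding=C
step 3 (stack(C, E)): towers=[A/B; D; E/C] holding=-
step 4 (unstack(B, A)): towers=[A; D; E/C] holding=B

towers=[A; D; E/C] holding=B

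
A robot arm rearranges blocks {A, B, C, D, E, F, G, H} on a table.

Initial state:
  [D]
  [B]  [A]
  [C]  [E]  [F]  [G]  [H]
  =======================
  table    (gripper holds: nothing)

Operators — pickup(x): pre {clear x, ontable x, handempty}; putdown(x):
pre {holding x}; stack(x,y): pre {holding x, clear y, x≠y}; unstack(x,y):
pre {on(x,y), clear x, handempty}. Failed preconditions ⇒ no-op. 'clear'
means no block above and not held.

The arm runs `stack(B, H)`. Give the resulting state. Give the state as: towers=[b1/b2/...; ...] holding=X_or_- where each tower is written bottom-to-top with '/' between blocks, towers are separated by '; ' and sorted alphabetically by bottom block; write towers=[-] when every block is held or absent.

towers=[C/B/D; E/A; F; G; H] holding=-

before: towers=[C/B/D; E/A; F; G; H] holding=-
pre[stack(B, H)]: holding(B) ✗, clear(H) ✓, B≠H ✓
holding(B) unmet → stack(B, H) is a no-op
after:  towers=[C/B/D; E/A; F; G; H] holding=-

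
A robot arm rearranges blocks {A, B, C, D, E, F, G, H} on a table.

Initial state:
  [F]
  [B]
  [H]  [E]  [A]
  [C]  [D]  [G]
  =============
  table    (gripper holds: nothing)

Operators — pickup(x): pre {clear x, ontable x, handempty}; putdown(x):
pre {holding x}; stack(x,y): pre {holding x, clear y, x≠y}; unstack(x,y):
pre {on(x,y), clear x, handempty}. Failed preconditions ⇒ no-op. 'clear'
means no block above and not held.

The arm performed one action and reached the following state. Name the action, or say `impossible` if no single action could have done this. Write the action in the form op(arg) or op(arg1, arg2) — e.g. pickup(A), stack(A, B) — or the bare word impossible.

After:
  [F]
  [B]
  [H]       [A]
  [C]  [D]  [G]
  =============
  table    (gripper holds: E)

target: towers=[C/H/B/F; D; G/A] holding=E
     unstack(A, G) → towers=[C/H/B/F; D/E; G] holding=A
     unstack(E, D) → towers=[C/H/B/F; D; G/A] holding=E  ← match
     unstack(F, B) → towers=[C/H/B; D/E; G/A] holding=F

unstack(E, D)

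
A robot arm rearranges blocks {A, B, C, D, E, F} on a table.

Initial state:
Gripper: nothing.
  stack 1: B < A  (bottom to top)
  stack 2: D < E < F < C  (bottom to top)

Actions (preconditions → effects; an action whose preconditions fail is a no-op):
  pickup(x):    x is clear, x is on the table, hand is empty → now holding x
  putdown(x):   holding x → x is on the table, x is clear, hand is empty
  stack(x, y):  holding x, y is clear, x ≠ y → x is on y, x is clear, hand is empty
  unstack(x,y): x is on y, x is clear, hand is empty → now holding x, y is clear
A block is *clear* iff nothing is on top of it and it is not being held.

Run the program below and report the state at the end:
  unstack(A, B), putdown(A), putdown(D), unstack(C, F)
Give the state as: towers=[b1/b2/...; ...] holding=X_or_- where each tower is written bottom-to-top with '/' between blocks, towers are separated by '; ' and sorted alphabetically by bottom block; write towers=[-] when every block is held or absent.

step 1 (unstack(A, B)): towers=[B; D/E/F/C] holding=A
step 2 (putdown(A)): towers=[A; B; D/E/F/C] holding=-
step 3 (putdown(D)) [no-op]: towers=[A; B; D/E/F/C] holding=-
step 4 (unstack(C, F)): towers=[A; B; D/E/F] holding=C

towers=[A; B; D/E/F] holding=C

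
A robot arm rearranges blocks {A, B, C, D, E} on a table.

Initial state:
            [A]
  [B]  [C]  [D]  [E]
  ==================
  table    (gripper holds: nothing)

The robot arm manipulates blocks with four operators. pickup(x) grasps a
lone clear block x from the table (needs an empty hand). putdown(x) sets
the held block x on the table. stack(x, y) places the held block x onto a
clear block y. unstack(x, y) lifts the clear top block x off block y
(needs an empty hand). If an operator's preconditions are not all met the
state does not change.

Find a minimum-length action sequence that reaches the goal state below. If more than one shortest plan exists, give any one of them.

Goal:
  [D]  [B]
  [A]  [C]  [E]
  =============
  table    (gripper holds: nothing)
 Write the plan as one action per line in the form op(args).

step 1 (pickup(B)): towers=[C; D/A; E] holding=B
step 2 (stack(B, C)): towers=[C/B; D/A; E] holding=-
step 3 (unstack(A, D)): towers=[C/B; D; E] holding=A
step 4 (putdown(A)): towers=[A; C/B; D; E] holding=-
step 5 (pickup(D)): towers=[A; C/B; E] holding=D
step 6 (stack(D, A)): towers=[A/D; C/B; E] holding=-
goal check: towers=[A/D; C/B; E] holding=- — reached (length 6, optimal by BFS)

pickup(B)
stack(B, C)
unstack(A, D)
putdown(A)
pickup(D)
stack(D, A)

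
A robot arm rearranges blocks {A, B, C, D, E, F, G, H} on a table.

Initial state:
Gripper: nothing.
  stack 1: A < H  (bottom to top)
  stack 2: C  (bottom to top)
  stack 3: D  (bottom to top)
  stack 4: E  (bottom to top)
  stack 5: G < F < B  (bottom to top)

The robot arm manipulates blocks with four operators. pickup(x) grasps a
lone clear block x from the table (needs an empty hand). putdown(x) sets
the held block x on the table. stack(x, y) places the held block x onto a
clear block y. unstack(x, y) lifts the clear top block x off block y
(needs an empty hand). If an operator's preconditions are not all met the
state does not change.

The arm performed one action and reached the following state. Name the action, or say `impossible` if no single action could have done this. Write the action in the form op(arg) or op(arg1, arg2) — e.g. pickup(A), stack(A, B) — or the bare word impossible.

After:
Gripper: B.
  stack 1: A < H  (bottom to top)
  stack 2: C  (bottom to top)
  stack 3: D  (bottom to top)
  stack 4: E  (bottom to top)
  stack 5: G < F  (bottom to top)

unstack(B, F)

target: towers=[A/H; C; D; E; G/F] holding=B
         pickup(E) → towers=[A/H; C; D; G/F/B] holding=E
     unstack(H, A) → towers=[A; C; D; E; G/F/B] holding=H
     unstack(B, F) → towers=[A/H; C; D; E; G/F] holding=B  ← match
         pickup(D) → towers=[A/H; C; E; G/F/B] holding=D
         pickup(C) → towers=[A/H; D; E; G/F/B] holding=C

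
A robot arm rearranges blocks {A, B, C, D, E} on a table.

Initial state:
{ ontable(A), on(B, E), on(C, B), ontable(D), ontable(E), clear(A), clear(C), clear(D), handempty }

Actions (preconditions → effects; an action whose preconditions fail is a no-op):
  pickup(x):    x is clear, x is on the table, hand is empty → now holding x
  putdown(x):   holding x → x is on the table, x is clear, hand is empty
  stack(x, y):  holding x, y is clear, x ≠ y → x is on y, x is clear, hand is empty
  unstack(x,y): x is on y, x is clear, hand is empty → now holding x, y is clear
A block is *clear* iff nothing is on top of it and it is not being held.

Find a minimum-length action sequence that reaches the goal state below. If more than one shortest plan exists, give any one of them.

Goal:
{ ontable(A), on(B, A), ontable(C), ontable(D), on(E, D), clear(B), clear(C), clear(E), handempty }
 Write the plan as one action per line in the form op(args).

step 1 (unstack(C, B)): towers=[A; D; E/B] holding=C
step 2 (putdown(C)): towers=[A; C; D; E/B] holding=-
step 3 (unstack(B, E)): towers=[A; C; D; E] holding=B
step 4 (stack(B, A)): towers=[A/B; C; D; E] holding=-
step 5 (pickup(E)): towers=[A/B; C; D] holding=E
step 6 (stack(E, D)): towers=[A/B; C; D/E] holding=-
goal check: towers=[A/B; C; D/E] holding=- — reached (length 6, optimal by BFS)

unstack(C, B)
putdown(C)
unstack(B, E)
stack(B, A)
pickup(E)
stack(E, D)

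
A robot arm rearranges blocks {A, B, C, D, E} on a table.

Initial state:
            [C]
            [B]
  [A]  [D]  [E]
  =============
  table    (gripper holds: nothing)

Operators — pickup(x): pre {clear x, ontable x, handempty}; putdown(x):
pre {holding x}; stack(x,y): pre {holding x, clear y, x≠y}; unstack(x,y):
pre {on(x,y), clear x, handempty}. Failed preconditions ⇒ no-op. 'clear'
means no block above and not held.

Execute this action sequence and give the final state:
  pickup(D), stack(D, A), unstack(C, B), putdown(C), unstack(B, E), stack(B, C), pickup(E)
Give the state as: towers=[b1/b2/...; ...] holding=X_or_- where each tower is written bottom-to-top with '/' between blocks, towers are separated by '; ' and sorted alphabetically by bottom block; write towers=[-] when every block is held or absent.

step 1 (pickup(D)): towers=[A; E/B/C] holding=D
step 2 (stack(D, A)): towers=[A/D; E/B/C] holding=-
step 3 (unstack(C, B)): towers=[A/D; E/B] holding=C
step 4 (putdown(C)): towers=[A/D; C; E/B] holding=-
step 5 (unstack(B, E)): towers=[A/D; C; E] holding=B
step 6 (stack(B, C)): towers=[A/D; C/B; E] holding=-
step 7 (pickup(E)): towers=[A/D; C/B] holding=E

towers=[A/D; C/B] holding=E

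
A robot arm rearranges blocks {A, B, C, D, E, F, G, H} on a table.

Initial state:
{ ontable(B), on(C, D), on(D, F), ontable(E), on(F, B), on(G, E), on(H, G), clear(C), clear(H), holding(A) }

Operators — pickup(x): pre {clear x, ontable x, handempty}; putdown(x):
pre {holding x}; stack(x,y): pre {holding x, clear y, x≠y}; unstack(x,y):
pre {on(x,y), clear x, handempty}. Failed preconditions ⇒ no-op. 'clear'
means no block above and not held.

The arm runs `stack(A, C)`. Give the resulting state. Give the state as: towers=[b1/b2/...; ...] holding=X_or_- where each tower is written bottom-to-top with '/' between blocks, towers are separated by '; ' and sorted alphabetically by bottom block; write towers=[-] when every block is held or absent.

before: towers=[B/F/D/C; E/G/H] holding=A
pre[stack(A, C)]: holding(A) ✓, clear(C) ✓, A≠C ✓
all met → apply stack(A, C)
after:  towers=[B/F/D/C/A; E/G/H] holding=-

towers=[B/F/D/C/A; E/G/H] holding=-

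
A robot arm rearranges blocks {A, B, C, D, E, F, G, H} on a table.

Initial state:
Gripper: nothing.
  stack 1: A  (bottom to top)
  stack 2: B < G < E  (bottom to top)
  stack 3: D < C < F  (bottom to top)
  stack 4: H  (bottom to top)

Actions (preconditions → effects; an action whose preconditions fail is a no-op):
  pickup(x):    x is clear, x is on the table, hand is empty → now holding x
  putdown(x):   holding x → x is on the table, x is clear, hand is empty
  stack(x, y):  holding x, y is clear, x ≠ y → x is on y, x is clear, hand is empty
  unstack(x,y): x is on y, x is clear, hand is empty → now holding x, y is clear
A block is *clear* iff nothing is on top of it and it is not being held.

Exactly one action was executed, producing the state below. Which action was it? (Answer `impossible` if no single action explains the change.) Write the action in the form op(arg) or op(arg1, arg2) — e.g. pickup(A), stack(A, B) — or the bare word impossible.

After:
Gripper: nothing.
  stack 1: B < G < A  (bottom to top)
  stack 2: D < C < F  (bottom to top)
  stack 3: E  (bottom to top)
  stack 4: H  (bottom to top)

impossible

target: towers=[B/G/A; D/C/F; E; H] holding=-
         pickup(A) → towers=[B/G/E; D/C/F; H] holding=A
     unstack(E, G) → towers=[A; B/G; D/C/F; H] holding=E
         pickup(H) → towers=[A; B/G/E; D/C/F] holding=H
     unstack(F, C) → towers=[A; B/G/E; D/C; H] holding=F
none of the 4 applicable actions match → impossible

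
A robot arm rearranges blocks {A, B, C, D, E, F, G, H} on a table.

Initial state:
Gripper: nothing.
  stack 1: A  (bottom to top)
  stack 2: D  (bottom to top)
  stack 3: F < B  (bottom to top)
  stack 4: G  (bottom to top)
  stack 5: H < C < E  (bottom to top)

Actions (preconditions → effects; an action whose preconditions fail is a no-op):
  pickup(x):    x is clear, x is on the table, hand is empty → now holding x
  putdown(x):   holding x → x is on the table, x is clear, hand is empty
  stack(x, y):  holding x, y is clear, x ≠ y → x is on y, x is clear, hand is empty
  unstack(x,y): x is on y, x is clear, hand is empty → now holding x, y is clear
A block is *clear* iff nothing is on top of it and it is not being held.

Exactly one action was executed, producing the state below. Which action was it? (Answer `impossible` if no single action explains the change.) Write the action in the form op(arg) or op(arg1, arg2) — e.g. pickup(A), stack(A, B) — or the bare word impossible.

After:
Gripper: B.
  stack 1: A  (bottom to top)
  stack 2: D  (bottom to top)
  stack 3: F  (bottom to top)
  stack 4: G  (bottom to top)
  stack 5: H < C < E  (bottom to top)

target: towers=[A; D; F; G; H/C/E] holding=B
         pickup(G) → towers=[A; D; F/B; H/C/E] holding=G
         pickup(A) → towers=[D; F/B; G; H/C/E] holding=A
     unstack(E, C) → towers=[A; D; F/B; G; H/C] holding=E
     unstack(B, F) → towers=[A; D; F; G; H/C/E] holding=B  ← match
         pickup(D) → towers=[A; F/B; G; H/C/E] holding=D

unstack(B, F)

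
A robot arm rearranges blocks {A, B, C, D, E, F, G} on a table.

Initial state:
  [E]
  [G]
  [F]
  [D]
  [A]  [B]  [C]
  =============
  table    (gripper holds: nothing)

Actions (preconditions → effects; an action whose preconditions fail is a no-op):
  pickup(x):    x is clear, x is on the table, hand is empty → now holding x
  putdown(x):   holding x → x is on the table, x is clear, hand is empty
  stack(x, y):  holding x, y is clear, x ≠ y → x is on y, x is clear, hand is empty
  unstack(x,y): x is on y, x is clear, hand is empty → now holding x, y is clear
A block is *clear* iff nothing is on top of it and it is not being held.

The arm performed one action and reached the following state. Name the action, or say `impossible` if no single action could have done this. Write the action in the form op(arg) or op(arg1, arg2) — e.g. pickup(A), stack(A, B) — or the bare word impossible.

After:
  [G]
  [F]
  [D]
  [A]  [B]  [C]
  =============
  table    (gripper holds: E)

target: towers=[A/D/F/G; B; C] holding=E
         pickup(B) → towers=[A/D/F/G/E; C] holding=B
     unstack(E, G) → towers=[A/D/F/G; B; C] holding=E  ← match
         pickup(C) → towers=[A/D/F/G/E; B] holding=C

unstack(E, G)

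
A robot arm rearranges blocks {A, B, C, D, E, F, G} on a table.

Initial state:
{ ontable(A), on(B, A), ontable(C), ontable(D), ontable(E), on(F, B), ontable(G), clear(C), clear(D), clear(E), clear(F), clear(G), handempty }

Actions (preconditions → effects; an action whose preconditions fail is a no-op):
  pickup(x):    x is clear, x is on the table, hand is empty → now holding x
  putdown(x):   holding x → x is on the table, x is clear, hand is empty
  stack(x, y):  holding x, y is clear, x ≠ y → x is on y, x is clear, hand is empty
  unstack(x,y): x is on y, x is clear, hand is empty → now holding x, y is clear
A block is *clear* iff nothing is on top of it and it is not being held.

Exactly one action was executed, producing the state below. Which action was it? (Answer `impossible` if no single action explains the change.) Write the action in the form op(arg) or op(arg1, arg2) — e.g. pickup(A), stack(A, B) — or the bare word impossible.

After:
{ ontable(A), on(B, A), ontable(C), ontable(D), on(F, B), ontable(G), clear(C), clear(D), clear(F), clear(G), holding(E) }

pickup(E)

target: towers=[A/B/F; C; D; G] holding=E
     unstack(F, B) → towers=[A/B; C; D; E; G] holding=F
         pickup(G) → towers=[A/B/F; C; D; E] holding=G
         pickup(D) → towers=[A/B/F; C; E; G] holding=D
         pickup(E) → towers=[A/B/F; C; D; G] holding=E  ← match
         pickup(C) → towers=[A/B/F; D; E; G] holding=C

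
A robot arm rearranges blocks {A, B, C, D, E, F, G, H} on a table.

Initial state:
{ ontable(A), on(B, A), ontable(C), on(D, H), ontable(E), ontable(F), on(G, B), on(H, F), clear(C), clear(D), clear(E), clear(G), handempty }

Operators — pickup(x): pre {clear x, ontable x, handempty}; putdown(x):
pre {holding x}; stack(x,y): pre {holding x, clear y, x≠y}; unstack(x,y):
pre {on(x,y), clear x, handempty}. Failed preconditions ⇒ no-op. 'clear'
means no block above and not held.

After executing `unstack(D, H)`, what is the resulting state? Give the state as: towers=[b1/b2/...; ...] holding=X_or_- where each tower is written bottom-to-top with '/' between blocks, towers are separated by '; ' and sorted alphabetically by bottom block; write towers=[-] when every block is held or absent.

towers=[A/B/G; C; E; F/H] holding=D

before: towers=[A/B/G; C; E; F/H/D] holding=-
pre[unstack(D, H)]: on(D,H) ✓, clear(D) ✓, handempty ✓
all met → apply unstack(D, H)
after:  towers=[A/B/G; C; E; F/H] holding=D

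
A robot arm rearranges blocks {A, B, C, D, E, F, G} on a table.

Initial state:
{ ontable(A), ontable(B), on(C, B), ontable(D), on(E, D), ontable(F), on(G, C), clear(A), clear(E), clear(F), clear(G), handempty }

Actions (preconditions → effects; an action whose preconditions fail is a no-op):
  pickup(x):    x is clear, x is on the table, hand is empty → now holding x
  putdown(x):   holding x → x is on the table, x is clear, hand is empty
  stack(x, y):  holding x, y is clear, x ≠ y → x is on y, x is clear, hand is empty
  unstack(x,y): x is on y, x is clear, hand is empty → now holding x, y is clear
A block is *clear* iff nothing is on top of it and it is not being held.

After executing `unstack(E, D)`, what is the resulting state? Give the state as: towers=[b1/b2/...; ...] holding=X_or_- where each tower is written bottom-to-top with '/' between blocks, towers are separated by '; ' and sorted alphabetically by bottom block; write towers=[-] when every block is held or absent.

towers=[A; B/C/G; D; F] holding=E

before: towers=[A; B/C/G; D/E; F] holding=-
pre[unstack(E, D)]: on(E,D) yes, clear(E) yes, handempty yes
all met → apply unstack(E, D)
after:  towers=[A; B/C/G; D; F] holding=E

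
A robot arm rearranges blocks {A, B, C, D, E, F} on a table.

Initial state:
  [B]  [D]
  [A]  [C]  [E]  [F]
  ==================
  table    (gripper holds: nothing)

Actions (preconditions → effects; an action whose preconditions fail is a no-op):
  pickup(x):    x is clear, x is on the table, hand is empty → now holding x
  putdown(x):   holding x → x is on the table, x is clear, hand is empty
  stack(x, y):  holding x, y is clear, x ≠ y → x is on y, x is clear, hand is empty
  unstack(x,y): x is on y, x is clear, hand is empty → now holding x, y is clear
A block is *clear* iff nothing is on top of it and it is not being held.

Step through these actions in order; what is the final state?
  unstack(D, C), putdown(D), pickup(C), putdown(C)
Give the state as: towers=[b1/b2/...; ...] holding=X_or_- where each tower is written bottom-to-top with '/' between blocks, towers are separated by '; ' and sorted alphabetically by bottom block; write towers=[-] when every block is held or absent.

step 1 (unstack(D, C)): towers=[A/B; C; E; F] holding=D
step 2 (putdown(D)): towers=[A/B; C; D; E; F] holding=-
step 3 (pickup(C)): towers=[A/B; D; E; F] holding=C
step 4 (putdown(C)): towers=[A/B; C; D; E; F] holding=-

towers=[A/B; C; D; E; F] holding=-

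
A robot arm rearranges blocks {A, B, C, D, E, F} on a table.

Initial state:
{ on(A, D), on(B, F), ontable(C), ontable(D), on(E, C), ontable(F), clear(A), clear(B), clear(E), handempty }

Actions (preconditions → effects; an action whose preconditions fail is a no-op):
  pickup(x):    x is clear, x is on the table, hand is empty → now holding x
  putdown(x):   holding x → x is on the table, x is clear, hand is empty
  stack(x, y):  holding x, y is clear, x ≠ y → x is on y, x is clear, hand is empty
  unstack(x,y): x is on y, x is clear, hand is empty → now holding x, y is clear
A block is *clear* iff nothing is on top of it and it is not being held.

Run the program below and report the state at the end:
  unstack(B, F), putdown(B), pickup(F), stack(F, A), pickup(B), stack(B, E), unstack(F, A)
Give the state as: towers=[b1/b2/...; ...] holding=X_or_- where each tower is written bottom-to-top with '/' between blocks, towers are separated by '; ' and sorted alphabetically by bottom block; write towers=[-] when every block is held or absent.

step 1 (unstack(B, F)): towers=[C/E; D/A; F] holding=B
step 2 (putdown(B)): towers=[B; C/E; D/A; F] holding=-
step 3 (pickup(F)): towers=[B; C/E; D/A] holding=F
step 4 (stack(F, A)): towers=[B; C/E; D/A/F] holding=-
step 5 (pickup(B)): towers=[C/E; D/A/F] holding=B
step 6 (stack(B, E)): towers=[C/E/B; D/A/F] holding=-
step 7 (unstack(F, A)): towers=[C/E/B; D/A] holding=F

towers=[C/E/B; D/A] holding=F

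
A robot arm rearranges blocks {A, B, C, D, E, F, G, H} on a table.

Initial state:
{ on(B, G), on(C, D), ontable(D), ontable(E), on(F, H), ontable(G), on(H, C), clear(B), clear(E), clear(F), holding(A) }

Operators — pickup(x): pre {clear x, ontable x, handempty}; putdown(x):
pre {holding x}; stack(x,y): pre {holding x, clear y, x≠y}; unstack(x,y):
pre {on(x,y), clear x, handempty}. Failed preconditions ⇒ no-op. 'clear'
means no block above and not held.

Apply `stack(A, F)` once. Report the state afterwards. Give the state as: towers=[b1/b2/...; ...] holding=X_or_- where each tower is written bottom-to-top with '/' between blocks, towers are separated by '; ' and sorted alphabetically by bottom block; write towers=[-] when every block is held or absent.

before: towers=[D/C/H/F; E; G/B] holding=A
pre[stack(A, F)]: holding(A) ✓, clear(F) ✓, A≠F ✓
all met → apply stack(A, F)
after:  towers=[D/C/H/F/A; E; G/B] holding=-

towers=[D/C/H/F/A; E; G/B] holding=-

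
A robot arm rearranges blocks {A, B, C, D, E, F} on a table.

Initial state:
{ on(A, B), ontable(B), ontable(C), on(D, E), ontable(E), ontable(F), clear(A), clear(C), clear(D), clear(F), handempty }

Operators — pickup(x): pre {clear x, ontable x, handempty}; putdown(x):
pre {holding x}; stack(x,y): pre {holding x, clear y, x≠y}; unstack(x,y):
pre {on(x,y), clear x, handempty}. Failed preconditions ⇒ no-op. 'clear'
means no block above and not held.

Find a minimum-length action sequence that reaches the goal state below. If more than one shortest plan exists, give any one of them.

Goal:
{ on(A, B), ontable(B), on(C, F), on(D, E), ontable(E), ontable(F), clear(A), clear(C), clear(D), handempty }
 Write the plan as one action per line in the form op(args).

step 1 (pickup(C)): towers=[B/A; E/D; F] holding=C
step 2 (stack(C, F)): towers=[B/A; E/D; F/C] holding=-
goal check: towers=[B/A; E/D; F/C] holding=- — reached (length 2, optimal by BFS)

pickup(C)
stack(C, F)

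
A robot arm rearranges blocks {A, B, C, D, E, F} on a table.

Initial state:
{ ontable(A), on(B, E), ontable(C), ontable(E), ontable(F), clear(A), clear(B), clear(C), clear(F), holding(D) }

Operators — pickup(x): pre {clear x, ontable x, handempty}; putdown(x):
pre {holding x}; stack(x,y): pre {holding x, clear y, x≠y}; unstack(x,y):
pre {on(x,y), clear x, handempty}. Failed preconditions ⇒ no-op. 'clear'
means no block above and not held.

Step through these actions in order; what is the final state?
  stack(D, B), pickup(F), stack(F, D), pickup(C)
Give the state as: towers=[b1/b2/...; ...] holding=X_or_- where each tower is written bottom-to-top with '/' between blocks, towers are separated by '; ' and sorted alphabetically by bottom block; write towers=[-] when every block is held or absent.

towers=[A; E/B/D/F] holding=C

step 1 (stack(D, B)): towers=[A; C; E/B/D; F] holding=-
step 2 (pickup(F)): towers=[A; C; E/B/D] holding=F
step 3 (stack(F, D)): towers=[A; C; E/B/D/F] holding=-
step 4 (pickup(C)): towers=[A; E/B/D/F] holding=C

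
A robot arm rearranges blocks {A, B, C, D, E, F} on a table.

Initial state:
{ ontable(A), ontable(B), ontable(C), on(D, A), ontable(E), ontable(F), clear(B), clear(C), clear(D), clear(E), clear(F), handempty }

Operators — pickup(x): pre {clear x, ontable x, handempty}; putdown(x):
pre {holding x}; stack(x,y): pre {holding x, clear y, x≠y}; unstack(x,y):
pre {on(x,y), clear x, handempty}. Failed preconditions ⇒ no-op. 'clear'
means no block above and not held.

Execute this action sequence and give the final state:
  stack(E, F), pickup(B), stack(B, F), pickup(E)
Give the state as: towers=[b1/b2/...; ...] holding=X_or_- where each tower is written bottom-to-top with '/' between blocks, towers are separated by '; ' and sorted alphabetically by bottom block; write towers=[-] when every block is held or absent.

towers=[A/D; C; F/B] holding=E

step 1 (stack(E, F)) [no-op]: towers=[A/D; B; C; E; F] holding=-
step 2 (pickup(B)): towers=[A/D; C; E; F] holding=B
step 3 (stack(B, F)): towers=[A/D; C; E; F/B] holding=-
step 4 (pickup(E)): towers=[A/D; C; F/B] holding=E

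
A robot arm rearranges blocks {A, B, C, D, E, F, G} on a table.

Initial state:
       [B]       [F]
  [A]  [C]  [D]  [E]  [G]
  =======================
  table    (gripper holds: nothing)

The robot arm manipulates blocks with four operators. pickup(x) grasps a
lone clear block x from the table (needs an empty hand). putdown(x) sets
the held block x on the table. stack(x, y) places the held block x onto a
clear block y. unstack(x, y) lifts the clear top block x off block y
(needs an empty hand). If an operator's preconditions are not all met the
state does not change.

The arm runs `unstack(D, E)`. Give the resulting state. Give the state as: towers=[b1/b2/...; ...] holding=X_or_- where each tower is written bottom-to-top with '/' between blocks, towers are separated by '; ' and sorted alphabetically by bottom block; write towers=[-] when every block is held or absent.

towers=[A; C/B; D; E/F; G] holding=-

before: towers=[A; C/B; D; E/F; G] holding=-
pre[unstack(D, E)]: on(D,E) ✗, clear(D) ✓, handempty ✓
on(D,E) unmet → unstack(D, E) is a no-op
after:  towers=[A; C/B; D; E/F; G] holding=-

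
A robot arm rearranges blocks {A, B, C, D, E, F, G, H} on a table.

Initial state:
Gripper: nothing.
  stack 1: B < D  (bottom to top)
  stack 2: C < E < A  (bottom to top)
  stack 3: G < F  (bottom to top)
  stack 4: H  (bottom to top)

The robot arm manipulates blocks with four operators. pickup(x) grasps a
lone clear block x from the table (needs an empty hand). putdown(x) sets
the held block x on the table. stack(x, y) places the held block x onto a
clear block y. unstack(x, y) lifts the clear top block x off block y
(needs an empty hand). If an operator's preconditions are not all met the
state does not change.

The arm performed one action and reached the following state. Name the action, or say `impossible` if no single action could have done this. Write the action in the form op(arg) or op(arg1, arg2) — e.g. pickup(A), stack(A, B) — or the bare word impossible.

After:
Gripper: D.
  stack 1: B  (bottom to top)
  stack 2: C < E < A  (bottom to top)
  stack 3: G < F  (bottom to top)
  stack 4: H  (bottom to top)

unstack(D, B)

target: towers=[B; C/E/A; G/F; H] holding=D
     unstack(A, E) → towers=[B/D; C/E; G/F; H] holding=A
         pickup(H) → towers=[B/D; C/E/A; G/F] holding=H
     unstack(F, G) → towers=[B/D; C/E/A; G; H] holding=F
     unstack(D, B) → towers=[B; C/E/A; G/F; H] holding=D  ← match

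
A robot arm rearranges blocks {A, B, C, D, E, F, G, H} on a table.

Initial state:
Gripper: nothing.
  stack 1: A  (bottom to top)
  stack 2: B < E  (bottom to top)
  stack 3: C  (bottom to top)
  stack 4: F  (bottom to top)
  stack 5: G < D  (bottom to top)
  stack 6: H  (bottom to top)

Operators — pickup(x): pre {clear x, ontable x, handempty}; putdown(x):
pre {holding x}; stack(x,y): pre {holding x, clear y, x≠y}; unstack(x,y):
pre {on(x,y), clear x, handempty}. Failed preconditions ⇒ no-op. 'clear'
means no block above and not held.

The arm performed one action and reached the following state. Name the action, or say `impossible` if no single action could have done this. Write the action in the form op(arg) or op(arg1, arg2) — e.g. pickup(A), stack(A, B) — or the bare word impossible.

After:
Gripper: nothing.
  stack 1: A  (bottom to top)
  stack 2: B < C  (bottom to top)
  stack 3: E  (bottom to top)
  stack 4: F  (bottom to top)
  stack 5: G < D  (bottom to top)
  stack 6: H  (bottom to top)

target: towers=[A; B/C; E; F; G/D; H] holding=-
         pickup(A) → towers=[B/E; C; F; G/D; H] holding=A
     unstack(E, B) → towers=[A; B; C; F; G/D; H] holding=E
         pickup(H) → towers=[A; B/E; C; F; G/D] holding=H
         pickup(F) → towers=[A; B/E; C; G/D; H] holding=F
     unstack(D, G) → towers=[A; B/E; C; F; G; H] holding=D
         pickup(C) → towers=[A; B/E; F; G/D; H] holding=C
none of the 6 applicable actions match → impossible

impossible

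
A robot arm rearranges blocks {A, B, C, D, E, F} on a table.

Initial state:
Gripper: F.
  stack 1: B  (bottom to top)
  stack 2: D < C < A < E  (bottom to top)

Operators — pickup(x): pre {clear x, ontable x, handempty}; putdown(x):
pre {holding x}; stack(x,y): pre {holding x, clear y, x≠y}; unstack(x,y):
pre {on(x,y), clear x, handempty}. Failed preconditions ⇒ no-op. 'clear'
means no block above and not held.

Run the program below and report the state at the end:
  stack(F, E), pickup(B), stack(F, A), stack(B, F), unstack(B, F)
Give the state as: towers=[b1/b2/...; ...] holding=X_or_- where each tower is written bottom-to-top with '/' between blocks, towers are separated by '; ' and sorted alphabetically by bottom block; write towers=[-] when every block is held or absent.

step 1 (stack(F, E)): towers=[B; D/C/A/E/F] holding=-
step 2 (pickup(B)): towers=[D/C/A/E/F] holding=B
step 3 (stack(F, A)) [no-op]: towers=[D/C/A/E/F] holding=B
step 4 (stack(B, F)): towers=[D/C/A/E/F/B] holding=-
step 5 (unstack(B, F)): towers=[D/C/A/E/F] holding=B

towers=[D/C/A/E/F] holding=B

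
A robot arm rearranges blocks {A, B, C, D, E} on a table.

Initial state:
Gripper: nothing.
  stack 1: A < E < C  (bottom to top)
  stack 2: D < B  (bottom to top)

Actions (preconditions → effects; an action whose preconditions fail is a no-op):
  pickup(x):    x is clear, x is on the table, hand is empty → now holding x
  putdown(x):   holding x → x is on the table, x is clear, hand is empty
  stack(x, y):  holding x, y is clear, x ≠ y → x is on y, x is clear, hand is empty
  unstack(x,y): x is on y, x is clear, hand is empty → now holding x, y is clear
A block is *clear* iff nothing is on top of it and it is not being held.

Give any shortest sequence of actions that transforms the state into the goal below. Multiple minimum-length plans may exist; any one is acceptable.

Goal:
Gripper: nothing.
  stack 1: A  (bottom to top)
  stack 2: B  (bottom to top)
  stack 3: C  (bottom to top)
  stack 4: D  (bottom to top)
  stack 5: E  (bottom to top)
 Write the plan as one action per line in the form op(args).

step 1 (unstack(B, D)): towers=[A/E/C; D] holding=B
step 2 (putdown(B)): towers=[A/E/C; B; D] holding=-
step 3 (unstack(C, E)): towers=[A/E; B; D] holding=C
step 4 (putdown(C)): towers=[A/E; B; C; D] holding=-
step 5 (unstack(E, A)): towers=[A; B; C; D] holding=E
step 6 (putdown(E)): towers=[A; B; C; D; E] holding=-
goal check: towers=[A; B; C; D; E] holding=- — reached (length 6, optimal by BFS)

unstack(B, D)
putdown(B)
unstack(C, E)
putdown(C)
unstack(E, A)
putdown(E)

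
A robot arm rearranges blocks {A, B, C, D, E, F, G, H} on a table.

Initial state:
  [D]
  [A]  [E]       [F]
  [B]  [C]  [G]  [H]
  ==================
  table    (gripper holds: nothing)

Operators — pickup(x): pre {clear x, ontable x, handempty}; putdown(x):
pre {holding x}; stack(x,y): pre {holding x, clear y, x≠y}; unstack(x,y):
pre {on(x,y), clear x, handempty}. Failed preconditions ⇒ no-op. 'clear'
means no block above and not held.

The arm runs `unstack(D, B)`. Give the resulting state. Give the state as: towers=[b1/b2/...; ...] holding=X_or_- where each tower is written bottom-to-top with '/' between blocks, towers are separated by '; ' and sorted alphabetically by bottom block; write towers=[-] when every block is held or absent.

before: towers=[B/A/D; C/E; G; H/F] holding=-
pre[unstack(D, B)]: on(D,B) ✗, clear(D) ✓, handempty ✓
on(D,B) unmet → unstack(D, B) is a no-op
after:  towers=[B/A/D; C/E; G; H/F] holding=-

towers=[B/A/D; C/E; G; H/F] holding=-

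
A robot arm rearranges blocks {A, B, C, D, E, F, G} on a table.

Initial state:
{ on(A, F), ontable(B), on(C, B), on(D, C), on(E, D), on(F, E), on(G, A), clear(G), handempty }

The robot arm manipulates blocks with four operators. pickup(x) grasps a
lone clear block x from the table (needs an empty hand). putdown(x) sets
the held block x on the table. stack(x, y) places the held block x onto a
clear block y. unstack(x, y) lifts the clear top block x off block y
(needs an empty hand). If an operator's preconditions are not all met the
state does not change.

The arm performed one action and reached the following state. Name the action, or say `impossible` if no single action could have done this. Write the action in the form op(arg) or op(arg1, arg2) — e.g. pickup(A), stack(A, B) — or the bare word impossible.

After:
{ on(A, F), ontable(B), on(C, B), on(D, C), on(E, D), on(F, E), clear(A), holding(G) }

unstack(G, A)

target: towers=[B/C/D/E/F/A] holding=G
     unstack(G, A) → towers=[B/C/D/E/F/A] holding=G  ← match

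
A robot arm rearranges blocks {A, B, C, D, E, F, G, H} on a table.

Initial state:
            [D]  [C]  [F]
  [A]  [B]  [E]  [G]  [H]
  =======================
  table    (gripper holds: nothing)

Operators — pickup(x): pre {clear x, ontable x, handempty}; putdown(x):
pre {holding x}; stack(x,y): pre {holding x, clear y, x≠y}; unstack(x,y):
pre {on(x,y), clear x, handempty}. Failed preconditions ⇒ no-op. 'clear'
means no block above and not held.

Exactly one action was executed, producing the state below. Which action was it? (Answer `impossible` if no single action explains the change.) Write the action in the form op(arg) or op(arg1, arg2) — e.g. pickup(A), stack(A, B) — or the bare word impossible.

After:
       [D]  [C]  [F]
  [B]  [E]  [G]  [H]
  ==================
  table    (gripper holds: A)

target: towers=[B; E/D; G/C; H/F] holding=A
         pickup(A) → towers=[B; E/D; G/C; H/F] holding=A  ← match
         pickup(B) → towers=[A; E/D; G/C; H/F] holding=B
     unstack(F, H) → towers=[A; B; E/D; G/C; H] holding=F
     unstack(D, E) → towers=[A; B; E; G/C; H/F] holding=D
     unstack(C, G) → towers=[A; B; E/D; G; H/F] holding=C

pickup(A)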